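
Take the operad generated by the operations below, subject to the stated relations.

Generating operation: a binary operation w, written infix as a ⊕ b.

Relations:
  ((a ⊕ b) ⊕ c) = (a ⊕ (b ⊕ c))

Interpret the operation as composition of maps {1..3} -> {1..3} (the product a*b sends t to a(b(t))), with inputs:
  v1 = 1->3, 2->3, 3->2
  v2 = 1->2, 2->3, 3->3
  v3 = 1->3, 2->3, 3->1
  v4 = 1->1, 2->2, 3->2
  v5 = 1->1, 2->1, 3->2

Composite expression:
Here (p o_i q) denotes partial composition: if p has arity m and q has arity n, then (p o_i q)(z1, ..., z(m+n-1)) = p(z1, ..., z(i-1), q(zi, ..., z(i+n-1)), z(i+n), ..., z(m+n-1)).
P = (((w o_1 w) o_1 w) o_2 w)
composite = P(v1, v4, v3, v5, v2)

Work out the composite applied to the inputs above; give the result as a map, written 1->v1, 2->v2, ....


(v4 ⊕ v3) = 1->2, 2->2, 3->1
(v1 ⊕ (v4 ⊕ v3)) = 1->3, 2->3, 3->3
((v1 ⊕ (v4 ⊕ v3)) ⊕ v5) = 1->3, 2->3, 3->3
(((v1 ⊕ (v4 ⊕ v3)) ⊕ v5) ⊕ v2) = 1->3, 2->3, 3->3

1->3, 2->3, 3->3


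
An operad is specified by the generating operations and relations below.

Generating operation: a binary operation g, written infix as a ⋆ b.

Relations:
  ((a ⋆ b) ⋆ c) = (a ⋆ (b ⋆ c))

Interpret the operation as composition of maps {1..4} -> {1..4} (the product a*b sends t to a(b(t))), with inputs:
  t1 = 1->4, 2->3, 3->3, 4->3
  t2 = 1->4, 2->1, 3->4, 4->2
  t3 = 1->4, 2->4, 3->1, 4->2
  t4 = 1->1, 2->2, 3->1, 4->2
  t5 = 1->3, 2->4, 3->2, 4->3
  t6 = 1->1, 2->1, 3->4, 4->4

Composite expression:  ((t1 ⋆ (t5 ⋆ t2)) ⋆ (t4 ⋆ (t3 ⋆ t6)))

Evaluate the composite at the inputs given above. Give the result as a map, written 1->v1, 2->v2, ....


1->3, 2->3, 3->3, 4->3


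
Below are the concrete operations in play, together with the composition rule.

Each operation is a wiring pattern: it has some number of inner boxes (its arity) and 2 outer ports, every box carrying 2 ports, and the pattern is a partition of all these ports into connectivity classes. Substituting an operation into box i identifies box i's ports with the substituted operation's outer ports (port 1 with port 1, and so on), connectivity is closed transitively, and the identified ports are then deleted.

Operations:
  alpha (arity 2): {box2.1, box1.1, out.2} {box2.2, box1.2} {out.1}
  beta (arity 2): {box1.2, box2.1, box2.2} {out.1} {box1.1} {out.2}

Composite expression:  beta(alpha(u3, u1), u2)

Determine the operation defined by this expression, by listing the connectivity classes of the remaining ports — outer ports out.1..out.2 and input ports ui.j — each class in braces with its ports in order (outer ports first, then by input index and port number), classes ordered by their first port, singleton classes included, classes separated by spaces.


{out.1} {out.2} {u1.1, u2.1, u2.2, u3.1} {u1.2, u3.2}

After gluing at beta, chains via deleted ports link the u-ports.
alpha over (u3, u1) gives {out.1} {out.2, u1.1, u3.1} {u1.2, u3.2}, out.j being that stage's outer ports
beta over (u3, u1, u2) gives {out.1} {out.2} {u1.1, u2.1, u2.2, u3.1} {u1.2, u3.2}, out.j being that stage's outer ports


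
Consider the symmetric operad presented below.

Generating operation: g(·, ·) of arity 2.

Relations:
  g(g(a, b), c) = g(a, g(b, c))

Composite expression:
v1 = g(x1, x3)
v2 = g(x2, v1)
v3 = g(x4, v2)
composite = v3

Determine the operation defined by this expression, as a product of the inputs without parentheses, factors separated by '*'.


x4 * x2 * x1 * x3


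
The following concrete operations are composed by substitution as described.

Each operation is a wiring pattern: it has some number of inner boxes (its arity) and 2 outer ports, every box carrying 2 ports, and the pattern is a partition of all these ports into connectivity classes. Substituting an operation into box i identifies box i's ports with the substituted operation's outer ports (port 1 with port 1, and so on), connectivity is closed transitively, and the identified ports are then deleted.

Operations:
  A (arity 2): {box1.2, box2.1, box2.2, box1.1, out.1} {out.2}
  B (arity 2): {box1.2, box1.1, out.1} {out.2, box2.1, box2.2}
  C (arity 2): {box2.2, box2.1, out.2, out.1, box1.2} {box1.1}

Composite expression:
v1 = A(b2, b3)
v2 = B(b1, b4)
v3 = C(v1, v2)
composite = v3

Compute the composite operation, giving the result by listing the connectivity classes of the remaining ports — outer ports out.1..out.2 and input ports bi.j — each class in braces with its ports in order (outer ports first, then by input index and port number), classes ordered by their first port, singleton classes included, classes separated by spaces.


{out.1, out.2, b1.1, b1.2, b4.1, b4.2} {b2.1, b2.2, b3.1, b3.2}

Substituting into C glues patterns; closure does the rest.
through A, on inputs (b2, b3): {out.1, b2.1, b2.2, b3.1, b3.2} {out.2} (out.j = stage outer ports)
through B, on inputs (b1, b4): {out.1, b1.1, b1.2} {out.2, b4.1, b4.2} (out.j = stage outer ports)
through C, on inputs (b2, b3, b1, b4): {out.1, out.2, b1.1, b1.2, b4.1, b4.2} {b2.1, b2.2, b3.1, b3.2} (out.j = stage outer ports)


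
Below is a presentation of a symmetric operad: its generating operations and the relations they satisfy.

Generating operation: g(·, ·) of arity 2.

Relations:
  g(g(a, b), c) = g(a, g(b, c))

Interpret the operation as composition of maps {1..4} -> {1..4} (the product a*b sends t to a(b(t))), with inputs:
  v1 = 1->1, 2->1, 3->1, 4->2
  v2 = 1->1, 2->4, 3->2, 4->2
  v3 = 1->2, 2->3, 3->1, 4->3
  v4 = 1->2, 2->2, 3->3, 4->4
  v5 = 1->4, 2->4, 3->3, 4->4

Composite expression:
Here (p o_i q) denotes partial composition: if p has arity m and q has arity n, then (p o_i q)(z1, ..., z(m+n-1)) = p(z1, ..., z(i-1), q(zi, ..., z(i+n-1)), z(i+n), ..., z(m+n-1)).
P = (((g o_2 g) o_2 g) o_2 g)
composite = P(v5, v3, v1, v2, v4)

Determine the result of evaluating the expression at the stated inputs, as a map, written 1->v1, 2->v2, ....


1->3, 2->3, 3->4, 4->4


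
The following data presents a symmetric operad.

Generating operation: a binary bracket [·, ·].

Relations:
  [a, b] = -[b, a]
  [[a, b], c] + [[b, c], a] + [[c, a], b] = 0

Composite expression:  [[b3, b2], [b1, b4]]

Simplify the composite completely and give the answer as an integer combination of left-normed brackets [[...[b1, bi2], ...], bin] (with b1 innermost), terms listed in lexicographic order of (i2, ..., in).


Antisymmetry and Jacobi reduce to b1-anchored left-normed brackets.
Composite bracket: [[b3, b2], [b1, b4]]
Expanding via [a, b] = ab - ba: 8 signed words (2^3 = 8).
Collect the words opening with b1:
  sign of b1b4b2b3 is +1, so it contributes +[[[b1, b4], b2], b3]
  sign of b1b4b3b2 is -1, so it contributes -[[[b1, b4], b3], b2]

[[[b1, b4], b2], b3] - [[[b1, b4], b3], b2]


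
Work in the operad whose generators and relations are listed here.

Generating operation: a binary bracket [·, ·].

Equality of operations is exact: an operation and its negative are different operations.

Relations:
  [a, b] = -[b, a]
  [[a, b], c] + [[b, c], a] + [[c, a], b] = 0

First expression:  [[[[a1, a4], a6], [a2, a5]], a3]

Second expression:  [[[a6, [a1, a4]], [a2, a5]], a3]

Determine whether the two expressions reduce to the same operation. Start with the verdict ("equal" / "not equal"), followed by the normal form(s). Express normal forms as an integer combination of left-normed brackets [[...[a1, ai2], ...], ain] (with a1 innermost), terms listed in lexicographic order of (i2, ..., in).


not equal; first: [[[[[a1, a4], a6], a2], a5], a3] - [[[[[a1, a4], a6], a5], a2], a3]; second: -[[[[[a1, a4], a6], a2], a5], a3] + [[[[[a1, a4], a6], a5], a2], a3]


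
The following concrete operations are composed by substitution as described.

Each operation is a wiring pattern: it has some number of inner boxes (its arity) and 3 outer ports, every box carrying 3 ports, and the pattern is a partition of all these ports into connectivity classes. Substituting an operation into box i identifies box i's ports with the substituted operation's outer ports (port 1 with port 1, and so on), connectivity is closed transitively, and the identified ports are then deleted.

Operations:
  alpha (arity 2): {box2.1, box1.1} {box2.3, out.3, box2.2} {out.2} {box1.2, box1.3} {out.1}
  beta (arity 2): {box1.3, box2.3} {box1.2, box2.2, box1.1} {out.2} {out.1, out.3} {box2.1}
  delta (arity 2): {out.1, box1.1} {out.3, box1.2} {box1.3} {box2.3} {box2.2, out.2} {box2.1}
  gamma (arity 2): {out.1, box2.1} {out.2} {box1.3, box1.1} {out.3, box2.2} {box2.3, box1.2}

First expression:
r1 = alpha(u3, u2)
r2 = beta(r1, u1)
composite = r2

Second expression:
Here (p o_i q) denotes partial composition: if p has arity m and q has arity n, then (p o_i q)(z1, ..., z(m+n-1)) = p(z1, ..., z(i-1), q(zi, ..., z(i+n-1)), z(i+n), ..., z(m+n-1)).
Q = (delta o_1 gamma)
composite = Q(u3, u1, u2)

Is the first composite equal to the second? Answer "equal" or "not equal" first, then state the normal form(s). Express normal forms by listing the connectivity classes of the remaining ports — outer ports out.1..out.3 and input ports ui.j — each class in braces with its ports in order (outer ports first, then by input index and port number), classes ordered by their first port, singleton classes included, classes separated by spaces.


not equal: they reduce to {out.1, out.3} {out.2} {u1.1} {u1.2} {u1.3, u2.2, u2.3} {u2.1, u3.1} {u3.2, u3.3} and {out.1, u1.1} {out.2, u2.2} {out.3} {u1.2} {u1.3, u3.2} {u2.1} {u2.3} {u3.1, u3.3}

The first expression, normalized: {out.1, out.3} {out.2} {u1.1} {u1.2} {u1.3, u2.2, u2.3} {u2.1, u3.1} {u3.2, u3.3}
The second expression, normalized: {out.1, u1.1} {out.2, u2.2} {out.3} {u1.2} {u1.3, u3.2} {u2.1} {u2.3} {u3.1, u3.3}
No match — not equal.


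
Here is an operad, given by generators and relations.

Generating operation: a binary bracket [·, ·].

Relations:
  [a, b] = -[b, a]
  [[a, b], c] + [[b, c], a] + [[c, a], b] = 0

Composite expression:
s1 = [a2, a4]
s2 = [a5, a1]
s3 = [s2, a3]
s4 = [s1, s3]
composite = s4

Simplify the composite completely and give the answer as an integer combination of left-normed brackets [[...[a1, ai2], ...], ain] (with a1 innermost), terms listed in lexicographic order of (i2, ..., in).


[[[[a1, a5], a3], a2], a4] - [[[[a1, a5], a3], a4], a2]

Antisymmetry and Jacobi reduce to a1-anchored left-normed brackets.
Composite bracket: [[a2, a4], [[a5, a1], a3]]
The bracket unfolds into 16 signed words via [a, b] = ab - ba (2^4 = 16).
The a1-initial words carry the normal form:
  sign of a1a5a3a2a4 is +1, so it contributes +[[[[a1, a5], a3], a2], a4]
  sign of a1a5a3a4a2 is -1, so it contributes -[[[[a1, a5], a3], a4], a2]


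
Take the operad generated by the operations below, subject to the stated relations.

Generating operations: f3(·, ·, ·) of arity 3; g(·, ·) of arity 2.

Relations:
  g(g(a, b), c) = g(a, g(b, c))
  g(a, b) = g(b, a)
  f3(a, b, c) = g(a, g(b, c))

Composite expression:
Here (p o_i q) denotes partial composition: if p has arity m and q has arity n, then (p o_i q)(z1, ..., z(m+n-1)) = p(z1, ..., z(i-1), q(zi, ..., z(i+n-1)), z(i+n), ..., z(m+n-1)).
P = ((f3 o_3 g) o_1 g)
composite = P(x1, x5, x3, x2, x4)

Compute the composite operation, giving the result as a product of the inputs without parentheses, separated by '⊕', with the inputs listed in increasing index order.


x1 ⊕ x2 ⊕ x3 ⊕ x4 ⊕ x5


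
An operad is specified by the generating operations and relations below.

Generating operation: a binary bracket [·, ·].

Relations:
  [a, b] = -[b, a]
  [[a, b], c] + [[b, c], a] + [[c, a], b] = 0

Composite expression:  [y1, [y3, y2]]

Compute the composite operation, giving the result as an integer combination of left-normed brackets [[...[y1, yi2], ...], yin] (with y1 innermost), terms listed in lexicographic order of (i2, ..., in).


-[[y1, y2], y3] + [[y1, y3], y2]

Antisymmetry and Jacobi reduce to y1-anchored left-normed brackets.
Composite bracket: [y1, [y3, y2]]
Full expansion: 4 signed words from ab - ba (2^2 = 4).
Keep just the words that open with y1:
  sign of y1y2y3 is -1, so it contributes -[[y1, y2], y3]
  sign of y1y3y2 is +1, so it contributes +[[y1, y3], y2]


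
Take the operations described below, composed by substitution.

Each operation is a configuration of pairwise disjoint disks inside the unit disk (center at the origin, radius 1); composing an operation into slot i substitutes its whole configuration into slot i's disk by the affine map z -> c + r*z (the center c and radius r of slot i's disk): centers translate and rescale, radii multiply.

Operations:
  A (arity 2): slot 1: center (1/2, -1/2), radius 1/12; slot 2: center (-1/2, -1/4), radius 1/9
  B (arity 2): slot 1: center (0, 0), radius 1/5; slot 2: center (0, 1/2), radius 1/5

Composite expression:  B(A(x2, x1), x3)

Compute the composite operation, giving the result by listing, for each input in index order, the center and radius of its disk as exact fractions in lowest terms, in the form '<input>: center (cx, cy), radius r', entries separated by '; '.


x1: center (-1/10, -1/20), radius 1/45; x2: center (1/10, -1/10), radius 1/60; x3: center (0, 1/2), radius 1/5

Each x-disk chains the slot maps above it in B; radii multiply.
x2: after 2 affine steps, its disk has center (1/10, -1/10), radius 1/60
x1: after 2 affine steps, its disk has center (-1/10, -1/20), radius 1/45
x3: after 1 affine step, its disk has center (0, 1/2), radius 1/5


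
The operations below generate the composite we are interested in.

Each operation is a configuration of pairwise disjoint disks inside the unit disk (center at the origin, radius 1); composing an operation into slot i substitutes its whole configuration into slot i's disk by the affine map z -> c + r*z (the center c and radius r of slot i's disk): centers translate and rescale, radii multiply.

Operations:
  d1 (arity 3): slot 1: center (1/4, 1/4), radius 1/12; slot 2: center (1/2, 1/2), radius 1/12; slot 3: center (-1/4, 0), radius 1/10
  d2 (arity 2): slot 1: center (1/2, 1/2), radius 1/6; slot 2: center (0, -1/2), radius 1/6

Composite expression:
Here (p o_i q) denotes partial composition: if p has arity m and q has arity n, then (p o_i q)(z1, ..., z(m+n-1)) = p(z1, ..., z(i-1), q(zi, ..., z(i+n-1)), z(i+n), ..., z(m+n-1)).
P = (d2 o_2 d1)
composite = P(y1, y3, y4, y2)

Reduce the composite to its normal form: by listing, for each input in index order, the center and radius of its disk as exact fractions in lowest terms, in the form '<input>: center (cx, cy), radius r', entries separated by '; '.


y1: center (1/2, 1/2), radius 1/6; y2: center (-1/24, -1/2), radius 1/60; y3: center (1/24, -11/24), radius 1/72; y4: center (1/12, -5/12), radius 1/72

Nesting under d2 composes maps z -> c + r*z down each y-path.
for y1, the 1-step affine chain lands on center (1/2, 1/2), radius 1/6
for y3, the 2-step affine chain lands on center (1/24, -11/24), radius 1/72
for y4, the 2-step affine chain lands on center (1/12, -5/12), radius 1/72
for y2, the 2-step affine chain lands on center (-1/24, -1/2), radius 1/60


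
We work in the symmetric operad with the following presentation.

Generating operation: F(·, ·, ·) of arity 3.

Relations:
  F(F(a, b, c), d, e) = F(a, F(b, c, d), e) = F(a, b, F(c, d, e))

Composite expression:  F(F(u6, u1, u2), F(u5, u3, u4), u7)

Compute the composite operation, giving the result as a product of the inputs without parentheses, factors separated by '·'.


u6 · u1 · u2 · u5 · u3 · u4 · u7

Every regrouping of F is equal, so read the u-inputs in written order.
F(u6, u1, u2) unparenthesizes to u6 · u1 · u2
F(u5, u3, u4) unparenthesizes to u5 · u3 · u4
F(F(u6, u1, u2), F(u5, u3, u4), u7) unparenthesizes to u6 · u1 · u2 · u5 · u3 · u4 · u7


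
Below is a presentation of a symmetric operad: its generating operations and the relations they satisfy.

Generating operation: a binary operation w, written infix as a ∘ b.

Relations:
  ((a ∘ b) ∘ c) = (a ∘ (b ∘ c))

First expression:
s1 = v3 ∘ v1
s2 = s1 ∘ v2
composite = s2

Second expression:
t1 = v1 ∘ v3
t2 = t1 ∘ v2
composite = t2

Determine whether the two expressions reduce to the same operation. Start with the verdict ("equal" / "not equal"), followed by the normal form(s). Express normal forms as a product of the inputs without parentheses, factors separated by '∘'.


not equal: they reduce to v3 ∘ v1 ∘ v2 and v1 ∘ v3 ∘ v2

Normal form of the first expression: v3 ∘ v1 ∘ v2
Normal form of the second expression: v1 ∘ v3 ∘ v2
They disagree, so not equal.


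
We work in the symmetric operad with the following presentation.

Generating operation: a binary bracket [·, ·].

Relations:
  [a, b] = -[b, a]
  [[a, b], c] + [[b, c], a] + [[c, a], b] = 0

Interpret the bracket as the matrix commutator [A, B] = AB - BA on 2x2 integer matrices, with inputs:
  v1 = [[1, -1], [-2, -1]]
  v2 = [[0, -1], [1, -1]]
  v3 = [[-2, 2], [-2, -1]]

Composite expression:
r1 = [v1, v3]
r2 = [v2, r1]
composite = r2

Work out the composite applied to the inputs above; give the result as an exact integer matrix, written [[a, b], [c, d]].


[[-9, 15], [6, 9]]

[v1, v3] = [[6, 3], [6, -6]]
[v2, [v1, v3]] = [[-9, 15], [6, 9]]


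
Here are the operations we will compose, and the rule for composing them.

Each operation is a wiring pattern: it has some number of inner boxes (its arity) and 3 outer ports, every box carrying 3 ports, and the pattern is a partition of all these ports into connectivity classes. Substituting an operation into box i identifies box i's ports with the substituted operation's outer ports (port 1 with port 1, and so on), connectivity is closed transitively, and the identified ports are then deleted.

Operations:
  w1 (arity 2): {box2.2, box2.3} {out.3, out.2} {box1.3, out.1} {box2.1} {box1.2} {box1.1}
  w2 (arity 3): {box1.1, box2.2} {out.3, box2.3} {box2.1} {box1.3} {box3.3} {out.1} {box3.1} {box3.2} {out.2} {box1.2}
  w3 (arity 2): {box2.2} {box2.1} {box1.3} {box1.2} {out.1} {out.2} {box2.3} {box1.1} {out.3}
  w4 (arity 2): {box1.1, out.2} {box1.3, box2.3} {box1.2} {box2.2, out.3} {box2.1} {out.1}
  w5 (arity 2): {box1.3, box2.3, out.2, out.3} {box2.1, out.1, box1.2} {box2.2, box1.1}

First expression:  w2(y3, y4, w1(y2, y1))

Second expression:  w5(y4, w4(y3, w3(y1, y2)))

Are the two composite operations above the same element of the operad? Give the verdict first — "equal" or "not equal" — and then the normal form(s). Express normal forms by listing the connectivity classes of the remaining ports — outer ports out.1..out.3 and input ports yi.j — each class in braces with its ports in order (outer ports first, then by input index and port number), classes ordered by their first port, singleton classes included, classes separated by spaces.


not equal; the first gives {out.1} {out.2} {out.3, y4.3} {y1.1} {y1.2, y1.3} {y2.1} {y2.2} {y2.3} {y3.1, y4.2} {y3.2} {y3.3} {y4.1} and the second {out.1, y4.2} {out.2, out.3, y4.3} {y1.1} {y1.2} {y1.3} {y2.1} {y2.2} {y2.3} {y3.1, y4.1} {y3.2} {y3.3}

In normal form, the first expression is {out.1} {out.2} {out.3, y4.3} {y1.1} {y1.2, y1.3} {y2.1} {y2.2} {y2.3} {y3.1, y4.2} {y3.2} {y3.3} {y4.1}
In normal form, the second expression is {out.1, y4.2} {out.2, out.3, y4.3} {y1.1} {y1.2} {y1.3} {y2.1} {y2.2} {y2.3} {y3.1, y4.1} {y3.2} {y3.3}
Distinct normal forms: not equal.


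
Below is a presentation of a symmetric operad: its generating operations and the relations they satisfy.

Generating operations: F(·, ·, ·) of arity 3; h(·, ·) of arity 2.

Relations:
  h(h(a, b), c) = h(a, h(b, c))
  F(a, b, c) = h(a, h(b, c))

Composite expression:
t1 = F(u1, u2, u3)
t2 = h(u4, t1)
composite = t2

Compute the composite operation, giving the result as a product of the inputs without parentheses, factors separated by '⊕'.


u4 ⊕ u1 ⊕ u2 ⊕ u3


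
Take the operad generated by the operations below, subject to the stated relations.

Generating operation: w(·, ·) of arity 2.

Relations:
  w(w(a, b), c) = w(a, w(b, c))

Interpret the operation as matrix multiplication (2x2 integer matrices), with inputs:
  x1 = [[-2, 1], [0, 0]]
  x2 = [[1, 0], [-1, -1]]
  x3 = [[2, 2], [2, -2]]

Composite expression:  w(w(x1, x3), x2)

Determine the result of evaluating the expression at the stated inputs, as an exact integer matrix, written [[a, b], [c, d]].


[[4, 6], [0, 0]]

w(x1, x3) = [[-2, -6], [0, 0]]
w(w(x1, x3), x2) = [[4, 6], [0, 0]]


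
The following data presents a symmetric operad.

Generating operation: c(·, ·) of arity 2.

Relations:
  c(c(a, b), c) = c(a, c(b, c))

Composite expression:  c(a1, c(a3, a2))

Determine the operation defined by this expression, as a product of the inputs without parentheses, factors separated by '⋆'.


a1 ⋆ a3 ⋆ a2

All parenthesizations of c agree; list the a-inputs left to right.
c(a3, a2) spells out as a3 ⋆ a2
c(a1, c(a3, a2)) spells out as a1 ⋆ a3 ⋆ a2


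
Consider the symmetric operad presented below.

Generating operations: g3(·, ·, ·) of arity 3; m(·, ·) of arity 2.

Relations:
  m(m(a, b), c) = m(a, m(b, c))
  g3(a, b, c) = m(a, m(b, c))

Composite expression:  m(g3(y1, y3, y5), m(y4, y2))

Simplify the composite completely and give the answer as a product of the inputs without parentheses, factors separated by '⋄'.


y1 ⋄ y3 ⋄ y5 ⋄ y4 ⋄ y2


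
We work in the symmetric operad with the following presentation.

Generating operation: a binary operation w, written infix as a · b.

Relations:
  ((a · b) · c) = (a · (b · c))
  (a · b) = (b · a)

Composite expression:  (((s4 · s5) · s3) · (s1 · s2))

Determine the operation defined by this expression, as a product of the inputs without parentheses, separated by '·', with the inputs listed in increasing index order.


s1 · s2 · s3 · s4 · s5

Both nesting and order wash out for w; what remains is which s's occur.
(s4 · s5) unparenthesizes to s4 · s5
((s4 · s5) · s3) unparenthesizes to s4 · s5 · s3
(s1 · s2) unparenthesizes to s1 · s2
(((s4 · s5) · s3) · (s1 · s2)) unparenthesizes to s4 · s5 · s3 · s1 · s2
reordering the factors by index: s1 · s2 · s3 · s4 · s5


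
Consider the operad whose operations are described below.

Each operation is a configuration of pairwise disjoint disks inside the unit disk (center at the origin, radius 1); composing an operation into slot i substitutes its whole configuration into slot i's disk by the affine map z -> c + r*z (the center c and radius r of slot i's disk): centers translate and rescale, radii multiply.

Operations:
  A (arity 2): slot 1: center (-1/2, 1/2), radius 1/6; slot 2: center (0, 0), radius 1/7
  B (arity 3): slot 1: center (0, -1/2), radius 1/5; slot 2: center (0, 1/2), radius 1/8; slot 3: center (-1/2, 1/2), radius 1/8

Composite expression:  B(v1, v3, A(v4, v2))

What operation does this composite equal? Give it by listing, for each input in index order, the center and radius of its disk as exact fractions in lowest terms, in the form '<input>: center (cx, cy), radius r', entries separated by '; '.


Nesting under B composes maps z -> c + r*z down each v-path.
for v1, the 1-step affine chain lands on center (0, -1/2), radius 1/5
for v3, the 1-step affine chain lands on center (0, 1/2), radius 1/8
for v4, the 2-step affine chain lands on center (-9/16, 9/16), radius 1/48
for v2, the 2-step affine chain lands on center (-1/2, 1/2), radius 1/56

v1: center (0, -1/2), radius 1/5; v2: center (-1/2, 1/2), radius 1/56; v3: center (0, 1/2), radius 1/8; v4: center (-9/16, 9/16), radius 1/48


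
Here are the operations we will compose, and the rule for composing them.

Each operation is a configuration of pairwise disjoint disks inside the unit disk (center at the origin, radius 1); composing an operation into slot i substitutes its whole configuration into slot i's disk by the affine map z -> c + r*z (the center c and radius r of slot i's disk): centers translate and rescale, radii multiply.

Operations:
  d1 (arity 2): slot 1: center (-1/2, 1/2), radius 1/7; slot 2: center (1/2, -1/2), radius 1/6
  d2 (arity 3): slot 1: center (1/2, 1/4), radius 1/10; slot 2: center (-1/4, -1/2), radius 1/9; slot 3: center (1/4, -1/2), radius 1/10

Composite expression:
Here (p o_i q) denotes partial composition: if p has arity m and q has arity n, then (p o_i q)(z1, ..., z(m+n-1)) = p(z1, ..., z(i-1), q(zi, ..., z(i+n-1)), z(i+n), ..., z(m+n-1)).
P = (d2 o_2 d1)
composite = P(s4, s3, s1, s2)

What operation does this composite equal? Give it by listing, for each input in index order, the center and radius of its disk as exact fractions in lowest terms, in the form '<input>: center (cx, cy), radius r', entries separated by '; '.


s1: center (-7/36, -5/9), radius 1/54; s2: center (1/4, -1/2), radius 1/10; s3: center (-11/36, -4/9), radius 1/63; s4: center (1/2, 1/4), radius 1/10

Only the slot chain above each s matters under d2; compose those maps.
for s4, the 1-step affine chain lands on center (1/2, 1/4), radius 1/10
for s3, the 2-step affine chain lands on center (-11/36, -4/9), radius 1/63
for s1, the 2-step affine chain lands on center (-7/36, -5/9), radius 1/54
for s2, the 1-step affine chain lands on center (1/4, -1/2), radius 1/10


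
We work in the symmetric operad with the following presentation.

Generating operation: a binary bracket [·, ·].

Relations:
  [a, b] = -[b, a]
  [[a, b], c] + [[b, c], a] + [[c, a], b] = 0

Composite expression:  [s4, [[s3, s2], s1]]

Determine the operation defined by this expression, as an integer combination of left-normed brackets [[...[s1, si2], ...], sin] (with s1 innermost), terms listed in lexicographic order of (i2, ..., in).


A multilinear Lie element is pinned by s1-initial words (s1 innermost).
Composite bracket: [s4, [[s3, s2], s1]]
Applying ab - ba throughout gives 8 signed words (2^3 = 8).
Keep just the words that open with s1:
  from s1s2s3s4, sign -1: term -[[[s1, s2], s3], s4]
  from s1s3s2s4, sign +1: term +[[[s1, s3], s2], s4]

-[[[s1, s2], s3], s4] + [[[s1, s3], s2], s4]


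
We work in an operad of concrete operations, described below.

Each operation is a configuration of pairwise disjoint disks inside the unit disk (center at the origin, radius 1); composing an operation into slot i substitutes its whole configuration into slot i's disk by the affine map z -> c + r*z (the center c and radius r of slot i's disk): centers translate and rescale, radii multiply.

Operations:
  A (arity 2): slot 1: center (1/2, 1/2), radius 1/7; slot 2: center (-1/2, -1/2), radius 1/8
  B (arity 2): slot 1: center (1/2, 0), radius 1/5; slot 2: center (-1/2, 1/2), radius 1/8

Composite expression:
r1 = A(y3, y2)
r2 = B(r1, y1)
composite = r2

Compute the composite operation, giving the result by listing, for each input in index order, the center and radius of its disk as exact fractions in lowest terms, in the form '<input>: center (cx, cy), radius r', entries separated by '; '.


y1: center (-1/2, 1/2), radius 1/8; y2: center (2/5, -1/10), radius 1/40; y3: center (3/5, 1/10), radius 1/35


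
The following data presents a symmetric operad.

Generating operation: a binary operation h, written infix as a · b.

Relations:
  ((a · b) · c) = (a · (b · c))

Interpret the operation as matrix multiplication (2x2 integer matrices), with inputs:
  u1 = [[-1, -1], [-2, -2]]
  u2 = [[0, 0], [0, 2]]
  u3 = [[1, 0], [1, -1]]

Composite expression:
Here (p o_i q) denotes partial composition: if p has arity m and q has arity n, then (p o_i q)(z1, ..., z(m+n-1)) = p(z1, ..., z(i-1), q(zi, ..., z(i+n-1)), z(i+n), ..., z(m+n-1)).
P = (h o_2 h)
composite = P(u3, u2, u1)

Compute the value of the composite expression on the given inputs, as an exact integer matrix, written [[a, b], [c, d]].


[[0, 0], [4, 4]]

(u2 · u1) = [[0, 0], [-4, -4]]
(u3 · (u2 · u1)) = [[0, 0], [4, 4]]


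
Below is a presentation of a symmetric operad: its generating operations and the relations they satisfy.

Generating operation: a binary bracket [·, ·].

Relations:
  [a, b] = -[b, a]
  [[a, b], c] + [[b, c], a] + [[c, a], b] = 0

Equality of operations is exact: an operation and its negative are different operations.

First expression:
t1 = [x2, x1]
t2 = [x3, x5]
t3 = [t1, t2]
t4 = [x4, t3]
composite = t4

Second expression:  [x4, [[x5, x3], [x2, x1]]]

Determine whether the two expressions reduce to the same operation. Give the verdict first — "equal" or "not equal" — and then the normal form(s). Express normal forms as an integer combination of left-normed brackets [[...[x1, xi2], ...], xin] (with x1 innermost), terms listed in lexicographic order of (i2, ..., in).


equal — both sides give [[[[x1, x2], x3], x5], x4] - [[[[x1, x2], x5], x3], x4]

Normal form of the first expression: [[[[x1, x2], x3], x5], x4] - [[[[x1, x2], x5], x3], x4]
Normal form of the second expression: [[[[x1, x2], x3], x5], x4] - [[[[x1, x2], x5], x3], x4]
Both agree, so they are equal.


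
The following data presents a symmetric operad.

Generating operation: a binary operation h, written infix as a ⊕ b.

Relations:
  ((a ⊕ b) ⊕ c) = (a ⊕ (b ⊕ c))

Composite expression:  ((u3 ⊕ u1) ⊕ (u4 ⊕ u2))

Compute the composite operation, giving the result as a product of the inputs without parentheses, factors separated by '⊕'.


Associativity of h dissolves the nesting; only the u-input order survives.
(u3 ⊕ u1) linearizes to u3 ⊕ u1
(u4 ⊕ u2) linearizes to u4 ⊕ u2
((u3 ⊕ u1) ⊕ (u4 ⊕ u2)) linearizes to u3 ⊕ u1 ⊕ u4 ⊕ u2

u3 ⊕ u1 ⊕ u4 ⊕ u2


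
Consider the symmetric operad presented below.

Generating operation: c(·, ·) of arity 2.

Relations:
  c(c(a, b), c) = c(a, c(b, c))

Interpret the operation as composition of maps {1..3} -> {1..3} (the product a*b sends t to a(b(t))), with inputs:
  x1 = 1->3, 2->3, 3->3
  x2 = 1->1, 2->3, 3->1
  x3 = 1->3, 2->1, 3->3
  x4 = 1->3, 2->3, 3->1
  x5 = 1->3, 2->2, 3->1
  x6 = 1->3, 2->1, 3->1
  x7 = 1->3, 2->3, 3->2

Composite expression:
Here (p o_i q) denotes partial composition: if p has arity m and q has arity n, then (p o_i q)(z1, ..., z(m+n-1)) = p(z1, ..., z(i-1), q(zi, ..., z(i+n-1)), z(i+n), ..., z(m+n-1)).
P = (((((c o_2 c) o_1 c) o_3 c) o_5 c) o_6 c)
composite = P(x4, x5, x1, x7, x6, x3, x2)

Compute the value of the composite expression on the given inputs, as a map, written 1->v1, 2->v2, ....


1->3, 2->3, 3->3

c(x4, x5) = 1->1, 2->3, 3->3
c(x1, x7) = 1->3, 2->3, 3->3
c(x3, x2) = 1->3, 2->3, 3->3
c(x6, c(x3, x2)) = 1->1, 2->1, 3->1
c(c(x1, x7), c(x6, c(x3, x2))) = 1->3, 2->3, 3->3
c(c(x4, x5), c(c(x1, x7), c(x6, c(x3, x2)))) = 1->3, 2->3, 3->3


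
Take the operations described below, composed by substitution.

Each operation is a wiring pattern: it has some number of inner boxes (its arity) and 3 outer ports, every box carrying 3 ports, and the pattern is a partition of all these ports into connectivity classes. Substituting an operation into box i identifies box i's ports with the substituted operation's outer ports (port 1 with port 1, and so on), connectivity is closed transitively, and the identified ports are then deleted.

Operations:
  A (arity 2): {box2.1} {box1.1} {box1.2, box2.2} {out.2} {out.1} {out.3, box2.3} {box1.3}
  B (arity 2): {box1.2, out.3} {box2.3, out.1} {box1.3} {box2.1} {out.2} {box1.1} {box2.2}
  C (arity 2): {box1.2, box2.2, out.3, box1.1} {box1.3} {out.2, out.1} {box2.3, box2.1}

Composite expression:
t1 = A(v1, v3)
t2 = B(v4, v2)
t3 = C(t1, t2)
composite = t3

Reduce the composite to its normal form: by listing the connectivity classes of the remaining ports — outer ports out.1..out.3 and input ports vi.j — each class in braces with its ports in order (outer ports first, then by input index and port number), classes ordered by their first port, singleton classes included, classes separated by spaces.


{out.1, out.2} {out.3} {v1.1} {v1.2, v3.2} {v1.3} {v2.1} {v2.2} {v2.3, v4.2} {v3.1} {v3.3} {v4.1} {v4.3}

Reachability decides: close wires over C-identified ports.
after A, the pattern on (v1, v3) reads {out.1} {out.2} {out.3, v3.3} {v1.1} {v1.2, v3.2} {v1.3} {v3.1} (out.j = its outer ports)
after B, the pattern on (v4, v2) reads {out.1, v2.3} {out.2} {out.3, v4.2} {v2.1} {v2.2} {v4.1} {v4.3} (out.j = its outer ports)
after C, the pattern on (v1, v3, v4, v2) reads {out.1, out.2} {out.3} {v1.1} {v1.2, v3.2} {v1.3} {v2.1} {v2.2} {v2.3, v4.2} {v3.1} {v3.3} {v4.1} {v4.3} (out.j = its outer ports)


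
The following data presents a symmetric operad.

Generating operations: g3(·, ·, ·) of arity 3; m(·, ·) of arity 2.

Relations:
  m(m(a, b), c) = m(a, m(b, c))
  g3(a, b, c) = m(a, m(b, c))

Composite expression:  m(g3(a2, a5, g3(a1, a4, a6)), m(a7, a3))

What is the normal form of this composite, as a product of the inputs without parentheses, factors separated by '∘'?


a2 ∘ a5 ∘ a1 ∘ a4 ∘ a6 ∘ a7 ∘ a3

Every regrouping of m is equal, so read the a-inputs in written order.
g3(a1, a4, a6) linearizes to a1 ∘ a4 ∘ a6
g3(a2, a5, g3(a1, a4, a6)) linearizes to a2 ∘ a5 ∘ a1 ∘ a4 ∘ a6
m(a7, a3) linearizes to a7 ∘ a3
m(g3(a2, a5, g3(a1, a4, a6)), m(a7, a3)) linearizes to a2 ∘ a5 ∘ a1 ∘ a4 ∘ a6 ∘ a7 ∘ a3


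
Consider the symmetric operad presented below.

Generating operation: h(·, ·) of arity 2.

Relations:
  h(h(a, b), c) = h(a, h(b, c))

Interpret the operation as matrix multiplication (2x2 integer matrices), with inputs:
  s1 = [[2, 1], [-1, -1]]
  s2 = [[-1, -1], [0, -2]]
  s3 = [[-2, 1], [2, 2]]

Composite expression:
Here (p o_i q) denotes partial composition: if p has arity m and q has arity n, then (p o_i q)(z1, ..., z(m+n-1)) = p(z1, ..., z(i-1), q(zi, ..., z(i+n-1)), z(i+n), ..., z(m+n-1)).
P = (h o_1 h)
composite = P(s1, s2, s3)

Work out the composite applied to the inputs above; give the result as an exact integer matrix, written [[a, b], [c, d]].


[[-4, -10], [4, 7]]

h(s1, s2) = [[-2, -4], [1, 3]]
h(h(s1, s2), s3) = [[-4, -10], [4, 7]]


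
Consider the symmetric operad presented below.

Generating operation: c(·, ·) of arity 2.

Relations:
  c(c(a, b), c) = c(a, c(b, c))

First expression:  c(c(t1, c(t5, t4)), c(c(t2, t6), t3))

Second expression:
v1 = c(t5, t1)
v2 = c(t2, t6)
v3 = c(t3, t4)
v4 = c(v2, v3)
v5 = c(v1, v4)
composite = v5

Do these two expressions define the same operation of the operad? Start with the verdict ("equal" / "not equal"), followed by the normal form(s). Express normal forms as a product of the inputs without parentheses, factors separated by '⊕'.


In normal form, the first expression is t1 ⊕ t5 ⊕ t4 ⊕ t2 ⊕ t6 ⊕ t3
In normal form, the second expression is t5 ⊕ t1 ⊕ t2 ⊕ t6 ⊕ t3 ⊕ t4
Distinct normal forms: not equal.

not equal: they reduce to t1 ⊕ t5 ⊕ t4 ⊕ t2 ⊕ t6 ⊕ t3 and t5 ⊕ t1 ⊕ t2 ⊕ t6 ⊕ t3 ⊕ t4


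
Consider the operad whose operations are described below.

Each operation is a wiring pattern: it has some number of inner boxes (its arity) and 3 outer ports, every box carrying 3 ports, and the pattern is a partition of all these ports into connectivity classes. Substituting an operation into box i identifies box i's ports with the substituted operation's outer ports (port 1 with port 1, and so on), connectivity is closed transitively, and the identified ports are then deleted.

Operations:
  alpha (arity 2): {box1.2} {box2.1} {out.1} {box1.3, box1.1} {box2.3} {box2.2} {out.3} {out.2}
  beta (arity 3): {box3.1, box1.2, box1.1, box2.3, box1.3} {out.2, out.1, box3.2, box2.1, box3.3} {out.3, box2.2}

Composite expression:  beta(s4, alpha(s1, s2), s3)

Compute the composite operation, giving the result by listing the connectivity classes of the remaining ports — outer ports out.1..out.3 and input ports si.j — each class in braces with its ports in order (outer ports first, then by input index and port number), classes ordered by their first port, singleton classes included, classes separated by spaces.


{out.1, out.2, s3.2, s3.3} {out.3} {s1.1, s1.3} {s1.2} {s2.1} {s2.2} {s2.3} {s3.1, s4.1, s4.2, s4.3}

Reachability decides: close wires over beta-identified ports.
the subtree at alpha composes to {out.1} {out.2} {out.3} {s1.1, s1.3} {s1.2} {s2.1} {s2.2} {s2.3} on (s1, s2); out.j = own outer ports
the subtree at beta composes to {out.1, out.2, s3.2, s3.3} {out.3} {s1.1, s1.3} {s1.2} {s2.1} {s2.2} {s2.3} {s3.1, s4.1, s4.2, s4.3} on (s4, s1, s2, s3); out.j = own outer ports


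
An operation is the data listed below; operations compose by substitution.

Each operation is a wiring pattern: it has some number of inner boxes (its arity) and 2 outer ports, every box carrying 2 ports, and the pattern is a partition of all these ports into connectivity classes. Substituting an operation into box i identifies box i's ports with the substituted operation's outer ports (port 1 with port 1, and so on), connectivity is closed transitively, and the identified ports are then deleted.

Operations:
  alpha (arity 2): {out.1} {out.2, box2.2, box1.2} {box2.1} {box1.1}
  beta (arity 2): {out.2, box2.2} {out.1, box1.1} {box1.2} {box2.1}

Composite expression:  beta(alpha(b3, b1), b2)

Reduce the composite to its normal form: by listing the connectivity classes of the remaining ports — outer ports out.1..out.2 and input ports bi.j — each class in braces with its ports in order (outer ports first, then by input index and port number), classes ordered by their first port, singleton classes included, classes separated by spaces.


{out.1} {out.2, b2.2} {b1.1} {b1.2, b3.2} {b2.1} {b3.1}

Connectivity passes through glued beta-boundaries; trace each wire chain.
through alpha, on inputs (b3, b1): {out.1} {out.2, b1.2, b3.2} {b1.1} {b3.1} (out.j = stage outer ports)
through beta, on inputs (b3, b1, b2): {out.1} {out.2, b2.2} {b1.1} {b1.2, b3.2} {b2.1} {b3.1} (out.j = stage outer ports)


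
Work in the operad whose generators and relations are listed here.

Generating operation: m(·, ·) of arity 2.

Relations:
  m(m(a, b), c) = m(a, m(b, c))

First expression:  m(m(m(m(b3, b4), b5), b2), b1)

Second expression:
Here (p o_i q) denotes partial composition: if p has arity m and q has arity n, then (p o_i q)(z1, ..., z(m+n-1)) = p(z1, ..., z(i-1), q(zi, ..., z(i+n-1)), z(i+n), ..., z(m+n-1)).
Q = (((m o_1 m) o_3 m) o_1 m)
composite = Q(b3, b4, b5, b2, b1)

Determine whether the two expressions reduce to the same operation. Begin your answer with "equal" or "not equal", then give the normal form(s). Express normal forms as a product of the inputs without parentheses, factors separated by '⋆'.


equal — both sides give b3 ⋆ b4 ⋆ b5 ⋆ b2 ⋆ b1

Normal form of the first expression: b3 ⋆ b4 ⋆ b5 ⋆ b2 ⋆ b1
Normal form of the second expression: b3 ⋆ b4 ⋆ b5 ⋆ b2 ⋆ b1
One common form — equal.


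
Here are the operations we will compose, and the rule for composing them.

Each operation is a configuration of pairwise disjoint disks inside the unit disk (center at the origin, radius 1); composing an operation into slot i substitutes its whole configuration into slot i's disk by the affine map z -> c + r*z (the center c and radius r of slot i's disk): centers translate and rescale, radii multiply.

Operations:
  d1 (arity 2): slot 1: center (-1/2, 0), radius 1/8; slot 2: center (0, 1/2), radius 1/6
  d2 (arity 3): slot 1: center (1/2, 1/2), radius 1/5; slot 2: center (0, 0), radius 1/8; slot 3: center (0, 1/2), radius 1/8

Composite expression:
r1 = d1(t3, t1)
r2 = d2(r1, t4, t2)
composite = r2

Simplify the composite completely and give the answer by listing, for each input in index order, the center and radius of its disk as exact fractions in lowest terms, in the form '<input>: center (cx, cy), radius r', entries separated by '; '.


t1: center (1/2, 3/5), radius 1/30; t2: center (0, 1/2), radius 1/8; t3: center (2/5, 1/2), radius 1/40; t4: center (0, 0), radius 1/8


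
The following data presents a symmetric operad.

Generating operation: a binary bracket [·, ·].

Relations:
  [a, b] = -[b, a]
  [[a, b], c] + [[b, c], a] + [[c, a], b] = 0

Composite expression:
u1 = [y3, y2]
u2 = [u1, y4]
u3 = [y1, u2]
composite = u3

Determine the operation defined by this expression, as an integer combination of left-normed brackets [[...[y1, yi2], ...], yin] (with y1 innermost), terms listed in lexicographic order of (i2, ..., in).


-[[[y1, y2], y3], y4] + [[[y1, y3], y2], y4] + [[[y1, y4], y2], y3] - [[[y1, y4], y3], y2]
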